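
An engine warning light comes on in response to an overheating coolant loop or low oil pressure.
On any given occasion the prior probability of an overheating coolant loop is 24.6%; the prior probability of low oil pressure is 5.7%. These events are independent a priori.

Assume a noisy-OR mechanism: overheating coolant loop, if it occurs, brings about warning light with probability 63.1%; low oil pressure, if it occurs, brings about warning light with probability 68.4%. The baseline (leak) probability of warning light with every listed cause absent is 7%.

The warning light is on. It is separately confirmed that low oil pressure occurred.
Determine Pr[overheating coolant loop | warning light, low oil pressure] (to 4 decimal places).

Pr[overheating coolant loop | warning light, low oil pressure] ≈ 0.2918

Under noisy-OR, P(warning light | causes) = 1 − (1−0.07)·∏(1−qᵢ) over the active causes.
Numerator (weight on configurations with overheating coolant loop): 0.891558·0.246 = 0.219323
Denominator P(warning light | low oil pressure): 0.70612·0.754 + 0.891558·0.246 = 0.751737
P(overheating coolant loop | warning light, low oil pressure) = 0.219323/0.751737 ≈ 0.2918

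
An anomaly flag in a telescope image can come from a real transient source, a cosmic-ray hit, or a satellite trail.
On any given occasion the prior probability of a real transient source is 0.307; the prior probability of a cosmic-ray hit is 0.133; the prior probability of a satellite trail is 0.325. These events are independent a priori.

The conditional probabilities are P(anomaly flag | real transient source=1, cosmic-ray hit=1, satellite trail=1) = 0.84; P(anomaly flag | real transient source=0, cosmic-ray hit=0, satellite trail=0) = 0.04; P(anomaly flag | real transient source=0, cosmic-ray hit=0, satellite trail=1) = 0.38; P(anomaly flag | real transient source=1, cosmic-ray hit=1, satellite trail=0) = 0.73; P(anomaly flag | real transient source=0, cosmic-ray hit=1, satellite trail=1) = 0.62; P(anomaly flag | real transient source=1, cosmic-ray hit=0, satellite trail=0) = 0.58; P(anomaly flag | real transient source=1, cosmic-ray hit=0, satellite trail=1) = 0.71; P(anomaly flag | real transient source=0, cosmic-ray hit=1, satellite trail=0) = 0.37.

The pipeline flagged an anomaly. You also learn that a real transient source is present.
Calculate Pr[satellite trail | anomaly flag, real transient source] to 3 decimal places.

Pr[satellite trail | anomaly flag, real transient source] ≈ 0.369

Numerator (weight on configurations with satellite trail): 0.200060 + 0.036309 = 0.236369
Denominator P(anomaly flag | real transient source): 0.58*0.867*0.675 + 0.71*0.867*0.325 + 0.73*0.133*0.675 + 0.84*0.133*0.325 = 0.641336
P(satellite trail | anomaly flag, real transient source) = 0.236369/0.641336 ≈ 0.369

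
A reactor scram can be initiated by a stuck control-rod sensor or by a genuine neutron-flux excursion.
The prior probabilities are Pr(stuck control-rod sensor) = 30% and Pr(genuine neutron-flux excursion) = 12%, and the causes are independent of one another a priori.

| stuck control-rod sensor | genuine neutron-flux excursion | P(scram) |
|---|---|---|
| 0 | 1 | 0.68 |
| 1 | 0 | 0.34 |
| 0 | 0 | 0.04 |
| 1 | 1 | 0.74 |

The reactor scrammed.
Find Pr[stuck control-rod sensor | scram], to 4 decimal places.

P(scram) = 0.04·0.7·0.88 + 0.68·0.7·0.12 + 0.34·0.3·0.88 + 0.74·0.3·0.12 = 0.024640 + 0.057120 + 0.089760 + 0.026640 = 0.198160
Of this, 0.116400 comes from 0.089760 + 0.026640 (the stuck control-rod sensor=true cases).
P(stuck control-rod sensor | scram) = 0.116400 / 0.198160 ≈ 0.5874

Pr[stuck control-rod sensor | scram] ≈ 0.5874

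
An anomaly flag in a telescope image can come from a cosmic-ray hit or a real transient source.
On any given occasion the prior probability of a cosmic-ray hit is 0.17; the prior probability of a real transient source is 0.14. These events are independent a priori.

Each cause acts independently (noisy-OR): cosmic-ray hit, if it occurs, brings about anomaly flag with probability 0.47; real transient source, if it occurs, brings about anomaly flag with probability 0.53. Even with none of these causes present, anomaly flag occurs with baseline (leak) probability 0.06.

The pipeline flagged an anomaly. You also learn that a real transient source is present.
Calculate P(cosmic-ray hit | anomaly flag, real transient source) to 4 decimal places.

P(cosmic-ray hit | anomaly flag, real transient source) ≈ 0.2194

Under noisy-OR, P(anomaly flag | causes) = 1 − (1−0.06)·∏(1−qᵢ) over the active causes.
For the numerator, keep only cosmic-ray hit=true terms: 0.765846×0.17 = 0.130194
Normalizer over all consistent configurations: 0.5582×0.83 + 0.765846×0.17 = 0.593500
Posterior = 0.130194 / 0.593500 ≈ 0.2194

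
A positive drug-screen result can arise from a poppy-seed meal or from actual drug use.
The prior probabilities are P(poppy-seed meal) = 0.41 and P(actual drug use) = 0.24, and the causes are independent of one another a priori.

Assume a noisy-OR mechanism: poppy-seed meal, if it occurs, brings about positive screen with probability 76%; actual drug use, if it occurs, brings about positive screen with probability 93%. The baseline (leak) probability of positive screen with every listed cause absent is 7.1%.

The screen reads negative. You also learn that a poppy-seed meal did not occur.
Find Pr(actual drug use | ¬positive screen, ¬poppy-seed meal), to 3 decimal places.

Under noisy-OR, P(positive screen | causes) = 1 − (1−0.071)·∏(1−qᵢ) over the active causes.
For the numerator, keep only actual drug use=true terms: 0.06503*0.24 = 0.015607
The normalizing constant is 0.929*0.76 + 0.06503*0.24 = 0.721647
Posterior = 0.015607 / 0.721647 ≈ 0.022

Pr(actual drug use | ¬positive screen, ¬poppy-seed meal) ≈ 0.022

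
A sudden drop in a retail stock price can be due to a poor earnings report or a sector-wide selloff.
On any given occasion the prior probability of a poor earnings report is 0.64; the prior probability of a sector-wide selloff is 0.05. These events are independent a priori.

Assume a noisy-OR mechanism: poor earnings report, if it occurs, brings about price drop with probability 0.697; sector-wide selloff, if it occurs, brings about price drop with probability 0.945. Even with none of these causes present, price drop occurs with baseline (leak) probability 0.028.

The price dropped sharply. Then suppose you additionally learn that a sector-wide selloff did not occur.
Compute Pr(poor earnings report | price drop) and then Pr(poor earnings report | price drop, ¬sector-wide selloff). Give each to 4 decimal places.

Under noisy-OR, P(price drop | causes) = 1 − (1−0.028)·∏(1−qᵢ) over the active causes.
Enumerate the 4 (poor earnings report, sector-wide selloff) configurations and weight by the priors:
  P(price drop) = 0.028×0.36×0.95 + 0.94654×0.36×0.05 + 0.705484×0.64×0.95 + 0.983802×0.64×0.05
        = 0.009576 + 0.017038 + 0.428934 + 0.031482 = 0.487030
Configurations with poor earnings report contribute 0.460416, so
  P(poor earnings report | price drop) = 0.460416 / 0.487030 ≈ 0.9454

Now also conditioning on sector-wide selloff≠true:
Enumerate both values of poor earnings report and weight by the priors:
  P(price drop | ¬sector-wide selloff) = 0.028*0.36 + 0.705484*0.64
        = 0.010080 + 0.451510 = 0.461590
The terms with poor earnings report present sum to 0.451510, so
  P(poor earnings report | price drop, ¬sector-wide selloff) = 0.451510 / 0.461590 ≈ 0.9782

Pr(poor earnings report | price drop) ≈ 0.9454; Pr(poor earnings report | price drop, ¬sector-wide selloff) ≈ 0.9782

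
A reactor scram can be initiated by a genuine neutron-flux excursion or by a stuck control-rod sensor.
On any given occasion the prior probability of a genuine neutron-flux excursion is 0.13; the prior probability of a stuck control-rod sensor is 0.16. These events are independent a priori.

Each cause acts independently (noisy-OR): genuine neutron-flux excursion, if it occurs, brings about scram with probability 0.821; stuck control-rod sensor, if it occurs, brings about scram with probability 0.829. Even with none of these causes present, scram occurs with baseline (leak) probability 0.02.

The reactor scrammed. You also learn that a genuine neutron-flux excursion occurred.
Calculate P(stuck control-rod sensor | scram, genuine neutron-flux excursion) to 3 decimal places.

P(stuck control-rod sensor | scram, genuine neutron-flux excursion) ≈ 0.183

Under noisy-OR, P(scram | causes) = 1 − (1−0.02)·∏(1−qᵢ) over the active causes.
P(scram | genuine neutron-flux excursion) = 0.82458·0.84 + 0.970003·0.16 = 0.692647 + 0.155200 = 0.847847
The stuck control-rod sensor-present share is 0.970003·0.16 = 0.155200.
So P(stuck control-rod sensor | scram, genuine neutron-flux excursion) = 0.155200/0.847847 ≈ 0.183.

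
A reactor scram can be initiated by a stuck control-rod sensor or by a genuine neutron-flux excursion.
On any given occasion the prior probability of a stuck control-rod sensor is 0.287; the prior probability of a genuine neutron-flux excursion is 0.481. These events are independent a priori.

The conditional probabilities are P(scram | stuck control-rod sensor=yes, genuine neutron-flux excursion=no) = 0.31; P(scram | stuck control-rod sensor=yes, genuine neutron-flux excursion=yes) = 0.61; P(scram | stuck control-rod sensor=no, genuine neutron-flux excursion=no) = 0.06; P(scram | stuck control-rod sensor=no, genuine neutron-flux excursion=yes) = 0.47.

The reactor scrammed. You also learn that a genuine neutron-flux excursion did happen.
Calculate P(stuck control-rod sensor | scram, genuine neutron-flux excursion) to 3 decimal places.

P(stuck control-rod sensor | scram, genuine neutron-flux excursion) ≈ 0.343

P(scram | genuine neutron-flux excursion) = 0.47*0.713 + 0.61*0.287 = 0.335110 + 0.175070 = 0.510180
The stuck control-rod sensor-present share is 0.61*0.287 = 0.175070.
P(stuck control-rod sensor | scram, genuine neutron-flux excursion) = 0.175070 / 0.510180 ≈ 0.343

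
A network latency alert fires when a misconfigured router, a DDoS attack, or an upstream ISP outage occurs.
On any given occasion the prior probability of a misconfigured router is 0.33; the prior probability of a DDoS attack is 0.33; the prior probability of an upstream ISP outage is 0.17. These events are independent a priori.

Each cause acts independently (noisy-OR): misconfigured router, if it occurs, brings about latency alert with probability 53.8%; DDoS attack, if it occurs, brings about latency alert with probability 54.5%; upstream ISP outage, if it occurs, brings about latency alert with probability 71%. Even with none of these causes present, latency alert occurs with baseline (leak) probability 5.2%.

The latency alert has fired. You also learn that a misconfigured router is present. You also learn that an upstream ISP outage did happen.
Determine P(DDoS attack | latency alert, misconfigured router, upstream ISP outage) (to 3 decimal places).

Under noisy-OR, P(latency alert | causes) = 1 − (1−0.052)·∏(1−qᵢ) over the active causes.
P(latency alert | misconfigured router, upstream ISP outage) = 0.872987×0.67 + 0.942209×0.33 = 0.584901 + 0.310929 = 0.895830
Restricting to configurations with DDoS attack present: 0.942209×0.33 = 0.310929.
P(DDoS attack | latency alert, misconfigured router, upstream ISP outage) = 0.310929 / 0.895830 ≈ 0.347

P(DDoS attack | latency alert, misconfigured router, upstream ISP outage) ≈ 0.347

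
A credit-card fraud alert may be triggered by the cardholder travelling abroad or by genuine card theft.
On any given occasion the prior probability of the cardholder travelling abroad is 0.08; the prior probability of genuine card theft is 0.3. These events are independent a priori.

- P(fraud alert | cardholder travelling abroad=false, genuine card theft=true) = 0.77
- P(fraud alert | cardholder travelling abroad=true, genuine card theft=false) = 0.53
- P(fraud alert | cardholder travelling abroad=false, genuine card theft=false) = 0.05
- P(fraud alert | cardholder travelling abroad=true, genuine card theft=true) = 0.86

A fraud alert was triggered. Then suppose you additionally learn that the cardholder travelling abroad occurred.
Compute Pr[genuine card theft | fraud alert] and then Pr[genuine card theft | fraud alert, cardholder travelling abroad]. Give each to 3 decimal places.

Sum P(fraud alert|·) weighted by the priors over the 4 (cardholder travelling abroad, genuine card theft) configurations:
  P(fraud alert) = 0.05×0.92×0.7 + 0.77×0.92×0.3 + 0.53×0.08×0.7 + 0.86×0.08×0.3
        = 0.032200 + 0.212520 + 0.029680 + 0.020640 = 0.295040
Keeping only the genuine card theft-present terms gives 0.233160, so
  P(genuine card theft | fraud alert) = 0.233160 / 0.295040 ≈ 0.790

With the extra evidence:
Weight on genuine card theft=true, given the evidence: 0.86*0.3 = 0.258000
The normalizing constant is 0.53*0.7 + 0.86*0.3 = 0.629000
P(genuine card theft | fraud alert, cardholder travelling abroad) = 0.258000/0.629000 ≈ 0.410

Pr[genuine card theft | fraud alert] ≈ 0.790; Pr[genuine card theft | fraud alert, cardholder travelling abroad] ≈ 0.410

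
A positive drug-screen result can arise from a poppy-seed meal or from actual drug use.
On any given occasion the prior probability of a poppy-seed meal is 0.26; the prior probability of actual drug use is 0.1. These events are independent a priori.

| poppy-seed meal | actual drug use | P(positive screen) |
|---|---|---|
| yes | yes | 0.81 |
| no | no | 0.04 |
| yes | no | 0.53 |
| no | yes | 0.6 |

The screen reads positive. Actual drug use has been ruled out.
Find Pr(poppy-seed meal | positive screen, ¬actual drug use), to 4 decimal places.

Weight on poppy-seed meal=true, given the evidence: 0.53*0.26 = 0.137800
Denominator P(positive screen | ¬actual drug use): 0.04*0.74 + 0.53*0.26 = 0.167400
P(poppy-seed meal | positive screen, ¬actual drug use) = 0.137800/0.167400 ≈ 0.8232

Pr(poppy-seed meal | positive screen, ¬actual drug use) ≈ 0.8232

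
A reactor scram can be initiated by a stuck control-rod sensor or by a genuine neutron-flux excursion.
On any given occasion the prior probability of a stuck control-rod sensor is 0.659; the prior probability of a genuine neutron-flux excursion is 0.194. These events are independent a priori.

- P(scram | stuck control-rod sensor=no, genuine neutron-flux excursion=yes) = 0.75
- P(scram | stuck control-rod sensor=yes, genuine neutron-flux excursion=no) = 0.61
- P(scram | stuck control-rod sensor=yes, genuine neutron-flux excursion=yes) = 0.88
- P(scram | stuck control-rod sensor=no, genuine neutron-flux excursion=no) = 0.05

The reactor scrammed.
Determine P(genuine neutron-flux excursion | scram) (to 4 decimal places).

P(genuine neutron-flux excursion | scram) ≈ 0.3243

Weight on genuine neutron-flux excursion=true, given the evidence: 0.049616 + 0.112504 = 0.162120
The normalizing constant is 0.05*0.341*0.806 + 0.75*0.341*0.194 + 0.61*0.659*0.806 + 0.88*0.659*0.194 = 0.499866
Posterior = 0.162120 / 0.499866 ≈ 0.3243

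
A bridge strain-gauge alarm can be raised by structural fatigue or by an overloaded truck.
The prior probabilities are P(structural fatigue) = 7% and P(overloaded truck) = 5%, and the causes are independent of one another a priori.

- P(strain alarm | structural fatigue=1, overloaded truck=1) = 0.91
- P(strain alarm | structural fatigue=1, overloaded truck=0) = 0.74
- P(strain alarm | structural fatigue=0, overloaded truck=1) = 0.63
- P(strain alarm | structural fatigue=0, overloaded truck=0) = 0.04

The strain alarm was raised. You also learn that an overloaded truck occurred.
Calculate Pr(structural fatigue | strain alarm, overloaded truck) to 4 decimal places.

Pr(structural fatigue | strain alarm, overloaded truck) ≈ 0.0981

P(strain alarm | overloaded truck) = 0.63·0.93 + 0.91·0.07 = 0.585900 + 0.063700 = 0.649600
The structural fatigue-present share is 0.91·0.07 = 0.063700.
Hence the posterior is 0.063700/0.649600 ≈ 0.0981.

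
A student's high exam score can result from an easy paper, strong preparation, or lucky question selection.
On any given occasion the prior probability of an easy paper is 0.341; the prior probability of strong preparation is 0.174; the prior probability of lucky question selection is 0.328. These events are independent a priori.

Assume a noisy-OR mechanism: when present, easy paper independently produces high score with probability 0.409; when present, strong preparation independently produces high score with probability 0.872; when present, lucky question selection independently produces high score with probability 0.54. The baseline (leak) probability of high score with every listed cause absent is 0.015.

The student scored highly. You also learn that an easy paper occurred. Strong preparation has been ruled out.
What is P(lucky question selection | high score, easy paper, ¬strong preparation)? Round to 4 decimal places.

Under noisy-OR, P(high score | causes) = 1 − (1−0.015)·∏(1−qᵢ) over the active causes.
For the numerator, keep only lucky question selection=true terms: 0.732218*0.328 = 0.240168
Normalizer over all consistent configurations: 0.417865*0.672 + 0.732218*0.328 = 0.520973
Posterior = 0.240168 / 0.520973 ≈ 0.4610

P(lucky question selection | high score, easy paper, ¬strong preparation) ≈ 0.4610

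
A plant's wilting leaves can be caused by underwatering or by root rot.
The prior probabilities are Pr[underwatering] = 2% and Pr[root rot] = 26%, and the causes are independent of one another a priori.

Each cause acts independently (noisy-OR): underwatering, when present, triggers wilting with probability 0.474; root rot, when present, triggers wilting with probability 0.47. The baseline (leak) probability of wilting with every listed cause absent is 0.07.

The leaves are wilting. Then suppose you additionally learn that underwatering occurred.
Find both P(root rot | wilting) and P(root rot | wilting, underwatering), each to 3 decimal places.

P(root rot | wilting) ≈ 0.695; P(root rot | wilting, underwatering) ≈ 0.338

Under noisy-OR, P(wilting | causes) = 1 − (1−0.07)·∏(1−qᵢ) over the active causes.
By total probability over the 4 (underwatering, root rot) configurations:
  P(wilting) = 0.07*0.98*0.74 + 0.5071*0.98*0.26 + 0.51082*0.02*0.74 + 0.740735*0.02*0.26
        = 0.050764 + 0.129209 + 0.007560 + 0.003852 = 0.191385
Configurations with root rot contribute 0.133061, so
  P(root rot | wilting) = 0.133061 / 0.191385 ≈ 0.695

With the extra evidence:
P(wilting | underwatering) = 0.51082·0.74 + 0.740735·0.26 = 0.378007 + 0.192591 = 0.570598
The root rot-present share is 0.740735·0.26 = 0.192591.
P(root rot | wilting, underwatering) = 0.192591 / 0.570598 ≈ 0.338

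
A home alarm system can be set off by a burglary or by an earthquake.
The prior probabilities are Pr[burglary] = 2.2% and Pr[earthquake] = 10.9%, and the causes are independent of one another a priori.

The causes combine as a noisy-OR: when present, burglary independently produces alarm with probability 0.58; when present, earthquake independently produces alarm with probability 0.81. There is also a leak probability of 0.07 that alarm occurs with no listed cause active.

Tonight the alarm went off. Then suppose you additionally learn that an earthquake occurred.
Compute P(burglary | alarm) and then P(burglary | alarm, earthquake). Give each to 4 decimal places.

Under noisy-OR, P(alarm | causes) = 1 − (1−0.07)·∏(1−qᵢ) over the active causes.
P(alarm) = 0.07*0.978*0.891 + 0.8233*0.978*0.109 + 0.6094*0.022*0.891 + 0.925786*0.022*0.109 = 0.060998 + 0.087765 + 0.011945 + 0.002220 = 0.162928
The burglary-present share is 0.011945 + 0.002220 = 0.014165.
Hence the posterior is 0.014165/0.162928 ≈ 0.0869.

With the extra evidence:
Weight on burglary=true, given the evidence: 0.925786×0.022 = 0.020367
The normalizing constant is 0.8233×0.978 + 0.925786×0.022 = 0.825554
P(burglary | alarm, earthquake) = 0.020367/0.825554 ≈ 0.0247

P(burglary | alarm) ≈ 0.0869; P(burglary | alarm, earthquake) ≈ 0.0247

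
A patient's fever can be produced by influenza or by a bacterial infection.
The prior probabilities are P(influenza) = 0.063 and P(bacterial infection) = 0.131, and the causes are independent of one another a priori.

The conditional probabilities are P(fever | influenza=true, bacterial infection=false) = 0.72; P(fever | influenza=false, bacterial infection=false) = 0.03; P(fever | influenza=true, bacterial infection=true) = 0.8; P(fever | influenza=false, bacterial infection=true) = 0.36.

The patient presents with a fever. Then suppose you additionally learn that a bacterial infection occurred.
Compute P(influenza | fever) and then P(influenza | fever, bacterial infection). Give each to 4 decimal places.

By total probability over the 4 (influenza, bacterial infection) configurations:
  P(fever) = 0.03·0.937·0.869 + 0.36·0.937·0.131 + 0.72·0.063·0.869 + 0.8·0.063·0.131
        = 0.024428 + 0.044189 + 0.039418 + 0.006602 = 0.114637
Configurations with influenza contribute 0.046020, so
  P(influenza | fever) = 0.046020 / 0.114637 ≈ 0.4014

Now condition on the additional information:
Enumerate both values of influenza and weight by the priors:
  P(fever | bacterial infection) = 0.36×0.937 + 0.8×0.063
        = 0.337320 + 0.050400 = 0.387720
Configurations with influenza contribute 0.050400, so
  P(influenza | fever, bacterial infection) = 0.050400 / 0.387720 ≈ 0.1300
— bacterial infection explains away the evidence for influenza.

P(influenza | fever) ≈ 0.4014; P(influenza | fever, bacterial infection) ≈ 0.1300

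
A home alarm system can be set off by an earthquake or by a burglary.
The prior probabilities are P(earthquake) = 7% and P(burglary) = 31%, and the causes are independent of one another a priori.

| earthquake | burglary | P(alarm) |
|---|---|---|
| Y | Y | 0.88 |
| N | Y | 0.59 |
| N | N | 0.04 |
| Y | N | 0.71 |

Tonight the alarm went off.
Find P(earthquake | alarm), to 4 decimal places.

Numerator (weight on configurations with earthquake): 0.034293 + 0.019096 = 0.053389
Denominator P(alarm): 0.04×0.93×0.69 + 0.59×0.93×0.31 + 0.71×0.07×0.69 + 0.88×0.07×0.31 = 0.249154
Posterior = 0.053389 / 0.249154 ≈ 0.2143

P(earthquake | alarm) ≈ 0.2143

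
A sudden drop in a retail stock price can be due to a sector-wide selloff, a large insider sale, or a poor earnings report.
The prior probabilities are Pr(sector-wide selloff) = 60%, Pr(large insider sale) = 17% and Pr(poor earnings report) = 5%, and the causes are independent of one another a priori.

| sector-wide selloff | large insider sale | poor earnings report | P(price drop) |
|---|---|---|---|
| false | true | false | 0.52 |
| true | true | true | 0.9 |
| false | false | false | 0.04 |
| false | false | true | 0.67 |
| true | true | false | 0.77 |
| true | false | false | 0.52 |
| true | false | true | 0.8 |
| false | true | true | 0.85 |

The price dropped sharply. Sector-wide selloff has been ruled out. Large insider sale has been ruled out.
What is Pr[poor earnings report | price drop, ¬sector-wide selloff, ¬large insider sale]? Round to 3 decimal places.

Pr[poor earnings report | price drop, ¬sector-wide selloff, ¬large insider sale] ≈ 0.469

P(price drop | ¬sector-wide selloff, ¬large insider sale) = 0.04×0.95 + 0.67×0.05 = 0.038000 + 0.033500 = 0.071500
Restricting to configurations with poor earnings report present: 0.67×0.05 = 0.033500.
Hence the posterior is 0.033500/0.071500 ≈ 0.469.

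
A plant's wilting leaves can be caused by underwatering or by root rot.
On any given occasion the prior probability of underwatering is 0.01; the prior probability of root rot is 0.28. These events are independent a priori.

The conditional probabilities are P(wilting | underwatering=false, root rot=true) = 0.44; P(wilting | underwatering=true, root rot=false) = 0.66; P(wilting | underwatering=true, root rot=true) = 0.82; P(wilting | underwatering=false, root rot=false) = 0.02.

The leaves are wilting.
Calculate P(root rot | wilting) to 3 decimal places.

P(root rot | wilting) ≈ 0.867

Numerator (weight on configurations with root rot): 0.121968 + 0.002296 = 0.124264
Denominator P(wilting): 0.02×0.99×0.72 + 0.44×0.99×0.28 + 0.66×0.01×0.72 + 0.82×0.01×0.28 = 0.143272
Posterior = 0.124264 / 0.143272 ≈ 0.867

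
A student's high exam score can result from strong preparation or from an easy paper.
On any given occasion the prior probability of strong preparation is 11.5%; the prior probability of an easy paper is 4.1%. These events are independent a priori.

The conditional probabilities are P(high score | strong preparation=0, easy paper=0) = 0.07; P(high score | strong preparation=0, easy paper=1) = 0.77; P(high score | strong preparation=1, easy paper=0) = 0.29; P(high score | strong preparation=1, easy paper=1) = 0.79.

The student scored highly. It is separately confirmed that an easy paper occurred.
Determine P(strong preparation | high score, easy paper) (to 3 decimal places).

P(strong preparation | high score, easy paper) ≈ 0.118

P(high score | easy paper) = 0.77·0.885 + 0.79·0.115 = 0.681450 + 0.090850 = 0.772300
Restricting to configurations with strong preparation present: 0.79·0.115 = 0.090850.
So P(strong preparation | high score, easy paper) = 0.090850/0.772300 ≈ 0.118.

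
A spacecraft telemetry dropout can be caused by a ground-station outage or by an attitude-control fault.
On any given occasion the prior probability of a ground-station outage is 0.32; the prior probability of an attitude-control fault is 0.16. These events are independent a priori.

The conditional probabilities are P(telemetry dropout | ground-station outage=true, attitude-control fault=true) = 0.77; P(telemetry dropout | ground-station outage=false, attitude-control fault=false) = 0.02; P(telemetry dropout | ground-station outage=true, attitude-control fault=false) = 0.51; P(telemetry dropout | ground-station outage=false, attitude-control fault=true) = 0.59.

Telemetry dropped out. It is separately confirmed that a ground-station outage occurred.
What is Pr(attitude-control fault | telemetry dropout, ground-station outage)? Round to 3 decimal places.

Pr(attitude-control fault | telemetry dropout, ground-station outage) ≈ 0.223

Numerator (weight on configurations with attitude-control fault): 0.77*0.16 = 0.123200
Normalizer over all consistent configurations: 0.51*0.84 + 0.77*0.16 = 0.551600
Posterior = 0.123200 / 0.551600 ≈ 0.223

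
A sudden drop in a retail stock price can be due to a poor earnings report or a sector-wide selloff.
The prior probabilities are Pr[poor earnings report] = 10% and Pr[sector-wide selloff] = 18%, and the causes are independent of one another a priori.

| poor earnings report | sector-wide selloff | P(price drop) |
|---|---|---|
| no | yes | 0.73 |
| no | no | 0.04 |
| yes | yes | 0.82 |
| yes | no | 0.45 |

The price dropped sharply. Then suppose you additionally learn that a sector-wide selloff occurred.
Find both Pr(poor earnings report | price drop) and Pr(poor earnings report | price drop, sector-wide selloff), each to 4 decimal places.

P(price drop) = 0.04×0.9×0.82 + 0.73×0.9×0.18 + 0.45×0.1×0.82 + 0.82×0.1×0.18 = 0.029520 + 0.118260 + 0.036900 + 0.014760 = 0.199440
The poor earnings report-present share is 0.036900 + 0.014760 = 0.051660.
Hence the posterior is 0.051660/0.199440 ≈ 0.2590.

With the extra evidence:
P(price drop | sector-wide selloff) = 0.73*0.9 + 0.82*0.1 = 0.657000 + 0.082000 = 0.739000
Restricting to configurations with poor earnings report present: 0.82*0.1 = 0.082000.
So P(poor earnings report | price drop, sector-wide selloff) = 0.082000/0.739000 ≈ 0.1110.

Pr(poor earnings report | price drop) ≈ 0.2590; Pr(poor earnings report | price drop, sector-wide selloff) ≈ 0.1110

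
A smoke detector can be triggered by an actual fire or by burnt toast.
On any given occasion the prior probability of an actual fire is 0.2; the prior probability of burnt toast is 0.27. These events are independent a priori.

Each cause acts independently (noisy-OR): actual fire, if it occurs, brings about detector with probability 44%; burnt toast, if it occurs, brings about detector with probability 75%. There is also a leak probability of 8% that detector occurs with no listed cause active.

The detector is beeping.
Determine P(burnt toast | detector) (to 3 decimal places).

P(burnt toast | detector) ≈ 0.645

Under noisy-OR, P(detector | causes) = 1 − (1−0.08)·∏(1−qᵢ) over the active causes.
Enumerate the 4 (actual fire, burnt toast) configurations and weight by the priors:
  P(detector) = 0.08·0.8·0.73 + 0.77·0.8·0.27 + 0.4848·0.2·0.73 + 0.8712·0.2·0.27
        = 0.046720 + 0.166320 + 0.070781 + 0.047045 = 0.330866
The terms with burnt toast present sum to 0.213365, so
  P(burnt toast | detector) = 0.213365 / 0.330866 ≈ 0.645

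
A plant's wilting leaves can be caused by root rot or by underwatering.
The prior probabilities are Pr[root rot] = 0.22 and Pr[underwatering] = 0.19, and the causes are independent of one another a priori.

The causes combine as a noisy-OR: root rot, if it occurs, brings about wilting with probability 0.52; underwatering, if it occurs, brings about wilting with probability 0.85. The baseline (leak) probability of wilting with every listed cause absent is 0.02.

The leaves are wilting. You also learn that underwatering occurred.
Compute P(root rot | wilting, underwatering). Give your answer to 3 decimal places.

P(root rot | wilting, underwatering) ≈ 0.235

Under noisy-OR, P(wilting | causes) = 1 − (1−0.02)·∏(1−qᵢ) over the active causes.
By total probability over both values of root rot:
  P(wilting | underwatering) = 0.853×0.78 + 0.92944×0.22
        = 0.665340 + 0.204477 = 0.869817
Keeping only the root rot-present terms gives 0.204477, so
  P(root rot | wilting, underwatering) = 0.204477 / 0.869817 ≈ 0.235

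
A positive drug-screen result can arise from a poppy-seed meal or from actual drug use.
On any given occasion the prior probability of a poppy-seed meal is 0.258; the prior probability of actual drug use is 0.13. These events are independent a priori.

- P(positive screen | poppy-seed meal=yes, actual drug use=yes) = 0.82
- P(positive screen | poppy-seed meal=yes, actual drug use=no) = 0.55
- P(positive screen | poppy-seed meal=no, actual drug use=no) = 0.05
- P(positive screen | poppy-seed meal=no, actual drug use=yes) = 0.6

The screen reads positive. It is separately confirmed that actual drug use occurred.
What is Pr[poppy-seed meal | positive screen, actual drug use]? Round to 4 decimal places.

P(positive screen | actual drug use) = 0.6×0.742 + 0.82×0.258 = 0.445200 + 0.211560 = 0.656760
Restricting to configurations with poppy-seed meal present: 0.82×0.258 = 0.211560.
P(poppy-seed meal | positive screen, actual drug use) = 0.211560 / 0.656760 ≈ 0.3221

Pr[poppy-seed meal | positive screen, actual drug use] ≈ 0.3221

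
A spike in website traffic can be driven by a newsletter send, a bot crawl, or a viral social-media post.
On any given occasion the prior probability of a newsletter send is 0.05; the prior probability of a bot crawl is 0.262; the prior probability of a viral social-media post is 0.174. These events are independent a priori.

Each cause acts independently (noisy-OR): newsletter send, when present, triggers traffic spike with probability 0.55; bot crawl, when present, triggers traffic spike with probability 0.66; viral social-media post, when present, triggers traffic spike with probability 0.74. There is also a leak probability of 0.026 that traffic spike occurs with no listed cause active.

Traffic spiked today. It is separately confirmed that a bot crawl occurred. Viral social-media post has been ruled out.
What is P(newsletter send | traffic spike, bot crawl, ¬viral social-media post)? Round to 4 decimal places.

Under noisy-OR, P(traffic spike | causes) = 1 − (1−0.026)·∏(1−qᵢ) over the active causes.
Sum P(traffic spike|·) weighted by the priors over both values of newsletter send:
  P(traffic spike | bot crawl, ¬viral social-media post) = 0.66884*0.95 + 0.850978*0.05
        = 0.635398 + 0.042549 = 0.677947
Configurations with newsletter send contribute 0.042549, so
  P(newsletter send | traffic spike, bot crawl, ¬viral social-media post) = 0.042549 / 0.677947 ≈ 0.0628

P(newsletter send | traffic spike, bot crawl, ¬viral social-media post) ≈ 0.0628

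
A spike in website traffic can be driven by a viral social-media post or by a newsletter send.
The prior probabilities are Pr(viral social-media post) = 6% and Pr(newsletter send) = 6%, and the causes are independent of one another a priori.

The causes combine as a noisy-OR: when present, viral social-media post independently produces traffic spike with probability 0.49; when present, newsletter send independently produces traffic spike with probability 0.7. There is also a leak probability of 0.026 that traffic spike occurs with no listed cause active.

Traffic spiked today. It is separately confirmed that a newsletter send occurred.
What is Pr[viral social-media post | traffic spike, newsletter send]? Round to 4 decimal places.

Pr[viral social-media post | traffic spike, newsletter send] ≈ 0.0713

Under noisy-OR, P(traffic spike | causes) = 1 − (1−0.026)·∏(1−qᵢ) over the active causes.
P(traffic spike | newsletter send) = 0.7078·0.94 + 0.850978·0.06 = 0.665332 + 0.051059 = 0.716391
Restricting to configurations with viral social-media post present: 0.850978·0.06 = 0.051059.
P(viral social-media post | traffic spike, newsletter send) = 0.051059 / 0.716391 ≈ 0.0713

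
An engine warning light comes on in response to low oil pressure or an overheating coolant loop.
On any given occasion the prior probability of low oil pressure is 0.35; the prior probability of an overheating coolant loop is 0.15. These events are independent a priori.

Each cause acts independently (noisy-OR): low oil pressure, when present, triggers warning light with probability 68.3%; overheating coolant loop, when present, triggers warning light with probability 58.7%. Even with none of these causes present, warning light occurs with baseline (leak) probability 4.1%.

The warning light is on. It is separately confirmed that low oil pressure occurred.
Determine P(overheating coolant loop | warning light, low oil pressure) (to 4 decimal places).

Under noisy-OR, P(warning light | causes) = 1 − (1−0.041)·∏(1−qᵢ) over the active causes.
For the numerator, keep only overheating coolant loop=true terms: 0.874447·0.15 = 0.131167
The normalizing constant is 0.695997·0.85 + 0.874447·0.15 = 0.722764
Posterior = 0.131167 / 0.722764 ≈ 0.1815

P(overheating coolant loop | warning light, low oil pressure) ≈ 0.1815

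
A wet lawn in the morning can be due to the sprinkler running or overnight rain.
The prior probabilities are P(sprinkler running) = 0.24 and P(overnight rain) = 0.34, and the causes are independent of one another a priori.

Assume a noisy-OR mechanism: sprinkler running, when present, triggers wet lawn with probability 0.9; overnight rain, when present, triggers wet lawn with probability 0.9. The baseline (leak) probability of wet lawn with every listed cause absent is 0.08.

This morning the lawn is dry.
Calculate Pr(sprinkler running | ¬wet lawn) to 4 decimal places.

Pr(sprinkler running | ¬wet lawn) ≈ 0.0306

Under noisy-OR, P(wet lawn | causes) = 1 − (1−0.08)·∏(1−qᵢ) over the active causes.
P(¬wet lawn) = 0.92*0.76*0.66 + 0.092*0.76*0.34 + 0.092*0.24*0.66 + 0.0092*0.24*0.34 = 0.461472 + 0.023773 + 0.014573 + 0.000751 = 0.500569
Restricting to configurations with sprinkler running present: 0.014573 + 0.000751 = 0.015324.
P(sprinkler running | ¬wet lawn) = 0.015324 / 0.500569 ≈ 0.0306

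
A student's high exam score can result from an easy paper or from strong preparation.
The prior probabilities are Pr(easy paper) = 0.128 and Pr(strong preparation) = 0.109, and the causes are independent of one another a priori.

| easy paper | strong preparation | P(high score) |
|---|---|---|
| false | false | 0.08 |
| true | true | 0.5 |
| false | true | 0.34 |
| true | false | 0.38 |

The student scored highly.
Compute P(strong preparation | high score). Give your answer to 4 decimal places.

P(strong preparation | high score) ≈ 0.2714

Sum P(high score|·) weighted by the priors over the 4 (easy paper, strong preparation) configurations:
  P(high score) = 0.08×0.872×0.891 + 0.34×0.872×0.109 + 0.38×0.128×0.891 + 0.5×0.128×0.109
        = 0.062156 + 0.032316 + 0.043338 + 0.006976 = 0.144786
Keeping only the strong preparation-present terms gives 0.039292, so
  P(strong preparation | high score) = 0.039292 / 0.144786 ≈ 0.2714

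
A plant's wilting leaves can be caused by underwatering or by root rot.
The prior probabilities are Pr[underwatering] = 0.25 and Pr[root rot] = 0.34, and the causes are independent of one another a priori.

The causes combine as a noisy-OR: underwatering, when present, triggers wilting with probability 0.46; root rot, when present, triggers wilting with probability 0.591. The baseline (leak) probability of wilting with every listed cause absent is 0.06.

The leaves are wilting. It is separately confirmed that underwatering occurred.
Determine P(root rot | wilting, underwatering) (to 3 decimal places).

P(root rot | wilting, underwatering) ≈ 0.453

Under noisy-OR, P(wilting | causes) = 1 − (1−0.06)·∏(1−qᵢ) over the active causes.
For the numerator, keep only root rot=true terms: 0.792392*0.34 = 0.269413
Denominator P(wilting | underwatering): 0.4924*0.66 + 0.792392*0.34 = 0.594397
P(root rot | wilting, underwatering) = 0.269413/0.594397 ≈ 0.453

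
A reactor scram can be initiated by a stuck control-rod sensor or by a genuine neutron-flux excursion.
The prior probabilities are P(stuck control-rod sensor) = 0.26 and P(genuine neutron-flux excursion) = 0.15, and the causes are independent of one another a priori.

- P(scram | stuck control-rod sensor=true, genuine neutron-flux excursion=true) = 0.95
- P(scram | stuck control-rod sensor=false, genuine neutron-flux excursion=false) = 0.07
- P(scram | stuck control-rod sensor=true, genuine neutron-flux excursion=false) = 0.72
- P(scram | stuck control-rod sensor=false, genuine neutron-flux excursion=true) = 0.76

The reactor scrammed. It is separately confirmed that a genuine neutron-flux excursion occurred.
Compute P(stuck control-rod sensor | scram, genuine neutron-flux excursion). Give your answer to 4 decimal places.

For the numerator, keep only stuck control-rod sensor=true terms: 0.95·0.26 = 0.247000
Normalizer over all consistent configurations: 0.76·0.74 + 0.95·0.26 = 0.809400
P(stuck control-rod sensor | scram, genuine neutron-flux excursion) = 0.247000/0.809400 ≈ 0.3052

P(stuck control-rod sensor | scram, genuine neutron-flux excursion) ≈ 0.3052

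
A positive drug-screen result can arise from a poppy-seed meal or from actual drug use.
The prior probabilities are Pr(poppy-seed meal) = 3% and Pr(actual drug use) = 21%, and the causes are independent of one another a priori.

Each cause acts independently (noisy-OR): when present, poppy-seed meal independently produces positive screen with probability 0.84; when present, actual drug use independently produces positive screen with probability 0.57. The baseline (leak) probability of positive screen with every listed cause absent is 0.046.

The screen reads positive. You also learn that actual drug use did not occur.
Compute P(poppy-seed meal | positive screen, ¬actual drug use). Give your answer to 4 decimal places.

P(poppy-seed meal | positive screen, ¬actual drug use) ≈ 0.3629

Under noisy-OR, P(positive screen | causes) = 1 − (1−0.046)·∏(1−qᵢ) over the active causes.
Sum P(positive screen|·) weighted by the priors over both values of poppy-seed meal:
  P(positive screen | ¬actual drug use) = 0.046*0.97 + 0.84736*0.03
        = 0.044620 + 0.025421 = 0.070041
The terms with poppy-seed meal present sum to 0.025421, so
  P(poppy-seed meal | positive screen, ¬actual drug use) = 0.025421 / 0.070041 ≈ 0.3629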